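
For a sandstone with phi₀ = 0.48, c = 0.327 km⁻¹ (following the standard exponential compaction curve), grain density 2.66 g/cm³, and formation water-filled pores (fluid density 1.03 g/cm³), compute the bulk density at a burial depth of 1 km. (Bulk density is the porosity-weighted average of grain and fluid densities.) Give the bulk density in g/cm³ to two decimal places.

2.10 g/cm³

Porosity at depth: phi = 0.48·exp(−0.327×1) = 0.48×0.7211 = 0.3461
Bulk density: ρ_b = (1−phi)ρ_g + phi·ρ_f = 0.6539×2.66 + 0.3461×1.03
       = 1.739 + 0.357 = 2.096 g/cm³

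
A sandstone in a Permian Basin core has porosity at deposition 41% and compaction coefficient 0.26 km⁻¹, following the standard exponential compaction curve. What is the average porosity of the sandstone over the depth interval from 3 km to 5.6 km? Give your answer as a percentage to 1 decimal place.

13.7%

⟨φ⟩ = (1/(d₂−d₁)) ∫ φ₀ e^(−βd) dd = φ₀·(e^(−β·d₁) − e^(−β·d₂)) / (β·(d₂−d₁))
e^(−0.26×3) = 0.4584; e^(−0.26×5.6) = 0.2332
⟨φ⟩ = 0.41 × (0.4584 − 0.2332) / (0.26 × 2.6) = 0.41 × 0.3332 = 0.1366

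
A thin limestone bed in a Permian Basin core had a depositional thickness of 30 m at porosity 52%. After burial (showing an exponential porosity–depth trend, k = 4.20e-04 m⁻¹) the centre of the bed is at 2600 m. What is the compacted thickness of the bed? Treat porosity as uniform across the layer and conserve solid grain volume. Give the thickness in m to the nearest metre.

Working in km (1 km = 1000 m; k in km⁻¹ = k in m⁻¹ × 1000):
Porosity at 2.6 km: phi = 0.52·exp(−0.42×2.6) = 0.1745
Solid-volume conservation: h(1−phi) = h₀(1−phi₀) ⇒ h = h₀·(1−phi₀)/(1−phi)
h = 0.03 × (1 − 0.52)/(1 − 0.1745) = 0.03 × 0.5815 = 0.0174 km

17 m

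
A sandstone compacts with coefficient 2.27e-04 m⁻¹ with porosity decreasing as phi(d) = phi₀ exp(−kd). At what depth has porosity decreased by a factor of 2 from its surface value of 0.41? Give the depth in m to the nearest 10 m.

Working in km (1 km = 1000 m; k in km⁻¹ = k in m⁻¹ × 1000):
phi/phi₀ = 1/2 ⇒ exp(−k·d) = 1/2 ⇒ d = ln(2) / k
d = 0.6931 / 0.227 = 3.054 km

3050 m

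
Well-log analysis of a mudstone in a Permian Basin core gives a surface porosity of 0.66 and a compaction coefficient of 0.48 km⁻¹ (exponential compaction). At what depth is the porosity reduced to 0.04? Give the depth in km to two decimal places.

Invert Athy's law: Z = ln(n₀/n) / β
Z = ln(0.66/0.04) / 0.48 = ln(16.5) / 0.48 = 2.8034 / 0.48 = 5.840 km

5.84 km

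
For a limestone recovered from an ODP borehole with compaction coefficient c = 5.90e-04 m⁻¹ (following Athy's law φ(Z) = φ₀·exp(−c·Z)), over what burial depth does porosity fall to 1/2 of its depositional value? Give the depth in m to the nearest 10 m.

1170 m

Working in km (1 km = 1000 m; c in km⁻¹ = c in m⁻¹ × 1000):
φ/φ₀ = 1/2 ⇒ exp(−c·Z) = 1/2 ⇒ Z = ln(2) / c
Z = 0.6931 / 0.59 = 1.175 km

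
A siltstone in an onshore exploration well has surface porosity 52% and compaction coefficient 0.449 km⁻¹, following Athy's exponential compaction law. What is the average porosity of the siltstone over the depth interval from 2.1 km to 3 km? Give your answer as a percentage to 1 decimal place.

⟨φ⟩ = (1/(z₂−z₁)) ∫ φ₀ e^(−kz) dz = φ₀·(e^(−k·z₁) − e^(−k·z₂)) / (k·(z₂−z₁))
e^(−0.449×2.1) = 0.3895; e^(−0.449×3) = 0.2600
⟨φ⟩ = 0.52 × (0.3895 − 0.2600) / (0.449 × 0.9) = 0.52 × 0.3204 = 0.1666

16.7%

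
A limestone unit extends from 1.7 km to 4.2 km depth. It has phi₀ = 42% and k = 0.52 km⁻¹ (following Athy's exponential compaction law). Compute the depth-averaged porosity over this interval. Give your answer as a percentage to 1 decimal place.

9.7%

⟨phi⟩ = (1/(d₂−d₁)) ∫ phi₀ e^(−kd) dd = phi₀·(e^(−k·d₁) − e^(−k·d₂)) / (k·(d₂−d₁))
e^(−0.52×1.7) = 0.4131; e^(−0.52×4.2) = 0.1126
⟨phi⟩ = 0.42 × (0.4131 − 0.1126) / (0.52 × 2.5) = 0.42 × 0.2312 = 0.0971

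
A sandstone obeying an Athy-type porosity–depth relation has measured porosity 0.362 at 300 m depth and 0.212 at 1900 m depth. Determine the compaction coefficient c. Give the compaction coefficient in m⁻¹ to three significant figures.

0.000334 m⁻¹

Working in km (1 km = 1000 m; c in km⁻¹ = c in m⁻¹ × 1000):
Athy: phi(z) = phi₀ e^(−cz) ⇒ phi₁/phi₂ = e^{c(z₂−z₁)} ⇒ c = ln(phi₁/phi₂)/(z₂−z₁)
c = ln(0.362/0.212) / (1.9 − 0.3) = ln(1.708) / 1.6 = 0.5351 / 1.6 = 0.3344 km⁻¹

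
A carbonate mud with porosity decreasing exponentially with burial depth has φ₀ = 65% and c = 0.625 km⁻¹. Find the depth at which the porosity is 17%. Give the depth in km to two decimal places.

2.15 km

Invert Athy's law: d = ln(φ₀/φ) / c
d = ln(0.65/0.17) / 0.625 = ln(3.824) / 0.625 = 1.3412 / 0.625 = 2.146 km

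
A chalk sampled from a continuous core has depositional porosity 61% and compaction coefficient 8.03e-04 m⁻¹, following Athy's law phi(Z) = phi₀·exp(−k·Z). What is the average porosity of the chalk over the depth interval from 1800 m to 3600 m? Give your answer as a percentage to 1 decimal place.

7.6%

Working in km (1 km = 1000 m; k in km⁻¹ = k in m⁻¹ × 1000):
⟨phi⟩ = (1/(Z₂−Z₁)) ∫ phi₀ e^(−kZ) dZ = phi₀·(e^(−k·Z₁) − e^(−k·Z₂)) / (k·(Z₂−Z₁))
e^(−0.803×1.8) = 0.2357; e^(−0.803×3.6) = 0.0555
⟨phi⟩ = 0.61 × (0.2357 − 0.0555) / (0.803 × 1.8) = 0.61 × 0.1246 = 0.0760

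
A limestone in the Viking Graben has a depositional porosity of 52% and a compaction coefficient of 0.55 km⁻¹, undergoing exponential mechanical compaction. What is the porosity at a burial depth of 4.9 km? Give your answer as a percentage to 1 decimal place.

3.5%

phi = phi₀·exp(−k·Z) = 0.52 × exp(−0.55 × 4.9) = 0.52 × exp(−2.695)
  = 0.52 × 0.0675 = 0.0351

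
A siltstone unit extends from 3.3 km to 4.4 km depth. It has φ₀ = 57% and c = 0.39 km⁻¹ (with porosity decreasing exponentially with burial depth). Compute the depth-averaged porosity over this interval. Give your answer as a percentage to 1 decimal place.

12.8%

⟨φ⟩ = (1/(z₂−z₁)) ∫ φ₀ e^(−cz) dz = φ₀·(e^(−c·z₁) − e^(−c·z₂)) / (c·(z₂−z₁))
e^(−0.39×3.3) = 0.2761; e^(−0.39×4.4) = 0.1798
⟨φ⟩ = 0.57 × (0.2761 − 0.1798) / (0.39 × 1.1) = 0.57 × 0.2245 = 0.1280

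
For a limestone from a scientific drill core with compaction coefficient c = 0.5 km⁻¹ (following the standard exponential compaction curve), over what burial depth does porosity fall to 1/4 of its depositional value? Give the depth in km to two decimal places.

n/n₀ = 1/4 ⇒ exp(−c·Z) = 1/4 ⇒ Z = ln(4) / c
Z = 1.3863 / 0.5 = 2.773 km

2.77 km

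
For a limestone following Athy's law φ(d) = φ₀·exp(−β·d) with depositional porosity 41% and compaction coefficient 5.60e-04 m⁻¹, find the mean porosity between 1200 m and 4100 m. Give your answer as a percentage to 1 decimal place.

10.4%

Working in km (1 km = 1000 m; β in km⁻¹ = β in m⁻¹ × 1000):
⟨φ⟩ = (1/(d₂−d₁)) ∫ φ₀ e^(−βd) dd = φ₀·(e^(−β·d₁) − e^(−β·d₂)) / (β·(d₂−d₁))
e^(−0.56×1.2) = 0.5107; e^(−0.56×4.1) = 0.1007
⟨φ⟩ = 0.41 × (0.5107 − 0.1007) / (0.56 × 2.9) = 0.41 × 0.2525 = 0.1035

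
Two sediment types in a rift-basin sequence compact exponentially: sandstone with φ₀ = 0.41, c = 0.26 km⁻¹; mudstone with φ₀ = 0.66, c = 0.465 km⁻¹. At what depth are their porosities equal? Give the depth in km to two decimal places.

Set φ₀ₐ e^(−cₐd) = φ₀ᵦ e^(−cᵦd) ⇒ ln(φ₀ₐ/φ₀ᵦ) = (cₐ − cᵦ)·d
d = ln(0.41/0.66) / (0.26 − 0.465) = -0.4761 / -0.205 = 2.322 km

2.32 km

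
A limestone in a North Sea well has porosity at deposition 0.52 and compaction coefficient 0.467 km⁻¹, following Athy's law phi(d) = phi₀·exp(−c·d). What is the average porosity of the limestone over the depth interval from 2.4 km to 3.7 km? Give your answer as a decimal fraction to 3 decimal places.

⟨phi⟩ = (1/(d₂−d₁)) ∫ phi₀ e^(−cd) dd = phi₀·(e^(−c·d₁) − e^(−c·d₂)) / (c·(d₂−d₁))
e^(−0.467×2.4) = 0.3260; e^(−0.467×3.7) = 0.1777
⟨phi⟩ = 0.52 × (0.3260 − 0.1777) / (0.467 × 1.3) = 0.52 × 0.2444 = 0.1271

0.127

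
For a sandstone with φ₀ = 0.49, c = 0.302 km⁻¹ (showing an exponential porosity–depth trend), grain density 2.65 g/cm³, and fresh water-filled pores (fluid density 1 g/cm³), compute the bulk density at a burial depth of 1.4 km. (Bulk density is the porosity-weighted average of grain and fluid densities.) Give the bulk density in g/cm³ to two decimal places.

Porosity at depth: φ = 0.49·exp(−0.302×1.4) = 0.49×0.6552 = 0.3211
Bulk density: ρ_b = (1−φ)ρ_g + φ·ρ_f = 0.6789×2.65 + 0.3211×1
       = 1.799 + 0.321 = 2.120 g/cm³

2.12 g/cm³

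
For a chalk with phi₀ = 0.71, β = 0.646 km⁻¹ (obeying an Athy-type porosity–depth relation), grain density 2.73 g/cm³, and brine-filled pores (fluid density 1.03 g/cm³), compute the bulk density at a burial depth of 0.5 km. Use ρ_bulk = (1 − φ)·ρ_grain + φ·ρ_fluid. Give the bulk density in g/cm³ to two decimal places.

1.86 g/cm³

Porosity at depth: phi = 0.71·exp(−0.646×0.5) = 0.71×0.7240 = 0.5140
Bulk density: ρ_b = (1−phi)ρ_g + phi·ρ_f = 0.4860×2.73 + 0.5140×1.03
       = 1.327 + 0.529 = 1.856 g/cm³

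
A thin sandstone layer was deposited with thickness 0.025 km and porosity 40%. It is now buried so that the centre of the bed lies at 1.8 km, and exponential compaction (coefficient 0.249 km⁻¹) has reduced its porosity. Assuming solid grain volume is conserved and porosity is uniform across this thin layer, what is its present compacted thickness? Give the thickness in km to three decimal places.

0.020 km

Porosity at 1.8 km: n = 0.4·exp(−0.249×1.8) = 0.2555
Solid-volume conservation: h(1−n) = h₀(1−n₀) ⇒ h = h₀·(1−n₀)/(1−n)
h = 0.025 × (1 − 0.4)/(1 − 0.2555) = 0.025 × 0.8059 = 0.0201 km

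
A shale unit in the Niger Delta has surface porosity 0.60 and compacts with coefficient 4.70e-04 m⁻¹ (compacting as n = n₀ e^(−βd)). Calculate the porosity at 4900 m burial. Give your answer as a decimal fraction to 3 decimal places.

Working in km (1 km = 1000 m; β in km⁻¹ = β in m⁻¹ × 1000):
n = n₀·exp(−β·d) = 0.6 × exp(−0.47 × 4.9) = 0.6 × exp(−2.303)
  = 0.6 × 0.1000 = 0.0600

0.060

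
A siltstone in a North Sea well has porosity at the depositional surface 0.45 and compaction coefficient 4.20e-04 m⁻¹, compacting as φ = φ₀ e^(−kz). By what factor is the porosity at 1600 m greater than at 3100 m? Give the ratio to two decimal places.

Working in km (1 km = 1000 m; k in km⁻¹ = k in m⁻¹ × 1000):
φ(z₁)/φ(z₂) = e^(−k·z₁)/e^(−k·z₂) = e^{k(z₂−z₁)}
= exp(0.42 × 1.5) = exp(0.63) = 1.8776

1.88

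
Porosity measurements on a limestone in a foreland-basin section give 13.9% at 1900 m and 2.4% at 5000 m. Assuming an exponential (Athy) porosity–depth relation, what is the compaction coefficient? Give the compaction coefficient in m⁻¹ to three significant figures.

Working in km (1 km = 1000 m; c in km⁻¹ = c in m⁻¹ × 1000):
Athy: phi(d) = phi₀ e^(−cd) ⇒ phi₁/phi₂ = e^{c(d₂−d₁)} ⇒ c = ln(phi₁/phi₂)/(d₂−d₁)
c = ln(0.139/0.024) / (5 − 1.9) = ln(5.792) / 3.1 = 1.7564 / 3.1 = 0.5666 km⁻¹

0.000567 m⁻¹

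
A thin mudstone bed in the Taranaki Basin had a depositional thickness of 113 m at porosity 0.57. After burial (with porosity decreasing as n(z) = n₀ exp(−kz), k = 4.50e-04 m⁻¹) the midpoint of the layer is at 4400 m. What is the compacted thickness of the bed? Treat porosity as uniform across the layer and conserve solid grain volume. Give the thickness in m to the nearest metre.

53 m

Working in km (1 km = 1000 m; k in km⁻¹ = k in m⁻¹ × 1000):
Porosity at 4.4 km: n = 0.57·exp(−0.45×4.4) = 0.0787
Solid-volume conservation: h(1−n) = h₀(1−n₀) ⇒ h = h₀·(1−n₀)/(1−n)
h = 0.113 × (1 − 0.57)/(1 − 0.0787) = 0.113 × 0.4667 = 0.0527 km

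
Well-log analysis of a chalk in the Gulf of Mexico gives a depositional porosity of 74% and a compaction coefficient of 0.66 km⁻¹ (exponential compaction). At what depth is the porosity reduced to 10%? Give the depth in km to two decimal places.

3.03 km

Invert Athy's law: d = ln(phi₀/phi) / k
d = ln(0.74/0.1) / 0.66 = ln(7.4) / 0.66 = 2.0015 / 0.66 = 3.033 km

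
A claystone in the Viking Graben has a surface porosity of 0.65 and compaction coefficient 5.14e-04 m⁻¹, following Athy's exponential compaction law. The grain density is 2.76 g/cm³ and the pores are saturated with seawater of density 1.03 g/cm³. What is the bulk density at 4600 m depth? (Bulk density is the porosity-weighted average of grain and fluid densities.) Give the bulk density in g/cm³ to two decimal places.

Working in km (1 km = 1000 m; k in km⁻¹ = k in m⁻¹ × 1000):
Porosity at depth: φ = 0.65·exp(−0.514×4.6) = 0.65×0.0940 = 0.0611
Bulk density: ρ_b = (1−φ)ρ_g + φ·ρ_f = 0.9389×2.76 + 0.0611×1.03
       = 2.591 + 0.063 = 2.654 g/cm³

2.65 g/cm³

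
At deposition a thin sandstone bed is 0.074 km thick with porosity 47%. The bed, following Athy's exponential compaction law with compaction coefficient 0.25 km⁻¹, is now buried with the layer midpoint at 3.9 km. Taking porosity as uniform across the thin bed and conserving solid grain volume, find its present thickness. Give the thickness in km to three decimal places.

0.048 km

Porosity at 3.9 km: φ = 0.47·exp(−0.25×3.9) = 0.1773
Solid-volume conservation: h(1−φ) = h₀(1−φ₀) ⇒ h = h₀·(1−φ₀)/(1−φ)
h = 0.074 × (1 − 0.47)/(1 − 0.1773) = 0.074 × 0.6442 = 0.0477 km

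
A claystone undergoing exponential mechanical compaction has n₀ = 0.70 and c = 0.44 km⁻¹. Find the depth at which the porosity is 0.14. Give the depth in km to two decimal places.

3.66 km

Invert Athy's law: z = ln(n₀/n) / c
z = ln(0.7/0.14) / 0.44 = ln(5) / 0.44 = 1.6094 / 0.44 = 3.658 km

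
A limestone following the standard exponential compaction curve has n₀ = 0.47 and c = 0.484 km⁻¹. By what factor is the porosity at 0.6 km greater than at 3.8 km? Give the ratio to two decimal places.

4.71

n(z₁)/n(z₂) = e^(−c·z₁)/e^(−c·z₂) = e^{c(z₂−z₁)}
= exp(0.484 × 3.2) = exp(1.549) = 4.7058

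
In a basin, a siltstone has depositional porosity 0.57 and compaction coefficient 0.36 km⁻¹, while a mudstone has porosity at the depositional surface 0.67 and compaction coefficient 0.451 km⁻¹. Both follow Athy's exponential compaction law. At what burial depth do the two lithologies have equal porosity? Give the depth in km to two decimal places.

1.78 km

Set n₀ₐ e^(−kₐZ) = n₀ᵦ e^(−kᵦZ) ⇒ ln(n₀ₐ/n₀ᵦ) = (kₐ − kᵦ)·Z
Z = ln(0.57/0.67) / (0.36 − 0.451) = -0.1616 / -0.091 = 1.776 km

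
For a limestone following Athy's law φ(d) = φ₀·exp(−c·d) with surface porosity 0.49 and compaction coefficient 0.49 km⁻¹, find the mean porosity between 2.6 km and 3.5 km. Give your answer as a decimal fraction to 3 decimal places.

⟨φ⟩ = (1/(d₂−d₁)) ∫ φ₀ e^(−cd) dd = φ₀·(e^(−c·d₁) − e^(−c·d₂)) / (c·(d₂−d₁))
e^(−0.49×2.6) = 0.2797; e^(−0.49×3.5) = 0.1800
⟨φ⟩ = 0.49 × (0.2797 − 0.1800) / (0.49 × 0.9) = 0.49 × 0.2262 = 0.1108

0.111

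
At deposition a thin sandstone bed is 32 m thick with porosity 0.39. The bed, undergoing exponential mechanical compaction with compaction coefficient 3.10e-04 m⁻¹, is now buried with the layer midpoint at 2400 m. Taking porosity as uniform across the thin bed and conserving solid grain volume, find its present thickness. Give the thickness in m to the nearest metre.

Working in km (1 km = 1000 m; β in km⁻¹ = β in m⁻¹ × 1000):
Porosity at 2.4 km: phi = 0.39·exp(−0.31×2.4) = 0.1853
Solid-volume conservation: h(1−phi) = h₀(1−phi₀) ⇒ h = h₀·(1−phi₀)/(1−phi)
h = 0.032 × (1 − 0.39)/(1 − 0.1853) = 0.032 × 0.7488 = 0.0240 km

24 m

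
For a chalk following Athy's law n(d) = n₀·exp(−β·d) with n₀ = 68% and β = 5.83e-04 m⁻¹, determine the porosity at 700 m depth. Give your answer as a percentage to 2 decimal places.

45.21%

Working in km (1 km = 1000 m; β in km⁻¹ = β in m⁻¹ × 1000):
n = n₀·exp(−β·d) = 0.68 × exp(−0.583 × 0.7) = 0.68 × exp(−0.4081)
  = 0.68 × 0.6649 = 0.4521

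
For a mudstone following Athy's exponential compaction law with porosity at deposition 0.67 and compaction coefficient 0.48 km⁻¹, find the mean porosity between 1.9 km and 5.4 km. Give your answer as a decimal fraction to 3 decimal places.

0.130

⟨φ⟩ = (1/(d₂−d₁)) ∫ φ₀ e^(−kd) dd = φ₀·(e^(−k·d₁) − e^(−k·d₂)) / (k·(d₂−d₁))
e^(−0.48×1.9) = 0.4017; e^(−0.48×5.4) = 0.0749
⟨φ⟩ = 0.67 × (0.4017 − 0.0749) / (0.48 × 3.5) = 0.67 × 0.1946 = 0.1304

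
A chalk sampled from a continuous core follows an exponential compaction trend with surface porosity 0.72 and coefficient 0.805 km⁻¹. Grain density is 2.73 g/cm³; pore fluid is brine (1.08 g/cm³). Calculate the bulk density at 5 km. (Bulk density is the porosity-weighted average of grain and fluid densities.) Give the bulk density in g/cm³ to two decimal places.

2.71 g/cm³

Porosity at depth: phi = 0.72·exp(−0.805×5) = 0.72×0.0179 = 0.0129
Bulk density: ρ_b = (1−phi)ρ_g + phi·ρ_f = 0.9871×2.73 + 0.0129×1.08
       = 2.695 + 0.014 = 2.709 g/cm³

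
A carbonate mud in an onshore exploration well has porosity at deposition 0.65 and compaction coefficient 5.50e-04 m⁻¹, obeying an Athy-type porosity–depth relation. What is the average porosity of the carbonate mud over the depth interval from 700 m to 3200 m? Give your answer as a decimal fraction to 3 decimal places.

Working in km (1 km = 1000 m; β in km⁻¹ = β in m⁻¹ × 1000):
⟨φ⟩ = (1/(z₂−z₁)) ∫ φ₀ e^(−βz) dz = φ₀·(e^(−β·z₁) − e^(−β·z₂)) / (β·(z₂−z₁))
e^(−0.55×0.7) = 0.6805; e^(−0.55×3.2) = 0.1720
⟨φ⟩ = 0.65 × (0.6805 − 0.1720) / (0.55 × 2.5) = 0.65 × 0.3697 = 0.2403

0.240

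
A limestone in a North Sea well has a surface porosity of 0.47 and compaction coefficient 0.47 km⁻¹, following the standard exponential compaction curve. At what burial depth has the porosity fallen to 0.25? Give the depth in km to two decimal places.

1.34 km

Invert Athy's law: Z = ln(φ₀/φ) / β
Z = ln(0.47/0.25) / 0.47 = ln(1.88) / 0.47 = 0.6313 / 0.47 = 1.343 km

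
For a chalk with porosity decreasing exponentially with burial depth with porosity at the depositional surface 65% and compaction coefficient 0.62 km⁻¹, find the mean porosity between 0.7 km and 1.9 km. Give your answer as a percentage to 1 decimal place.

⟨φ⟩ = (1/(d₂−d₁)) ∫ φ₀ e^(−kd) dd = φ₀·(e^(−k·d₁) − e^(−k·d₂)) / (k·(d₂−d₁))
e^(−0.62×0.7) = 0.6479; e^(−0.62×1.9) = 0.3079
⟨φ⟩ = 0.65 × (0.6479 − 0.3079) / (0.62 × 1.2) = 0.65 × 0.4570 = 0.2971

29.7%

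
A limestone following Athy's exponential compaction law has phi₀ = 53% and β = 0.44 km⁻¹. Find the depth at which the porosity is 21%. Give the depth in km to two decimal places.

2.10 km

Invert Athy's law: d = ln(phi₀/phi) / β
d = ln(0.53/0.21) / 0.44 = ln(2.524) / 0.44 = 0.9258 / 0.44 = 2.104 km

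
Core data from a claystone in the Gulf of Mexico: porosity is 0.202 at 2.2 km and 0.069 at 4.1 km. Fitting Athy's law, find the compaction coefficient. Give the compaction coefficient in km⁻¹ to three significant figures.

0.565 km⁻¹

Athy: φ(Z) = φ₀ e^(−cZ) ⇒ φ₁/φ₂ = e^{c(Z₂−Z₁)} ⇒ c = ln(φ₁/φ₂)/(Z₂−Z₁)
c = ln(0.202/0.069) / (4.1 − 2.2) = ln(2.928) / 1.9 = 1.0742 / 1.9 = 0.5653 km⁻¹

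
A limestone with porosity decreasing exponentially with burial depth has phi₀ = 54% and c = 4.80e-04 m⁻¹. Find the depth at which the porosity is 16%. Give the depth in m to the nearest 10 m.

2530 m

Working in km (1 km = 1000 m; c in km⁻¹ = c in m⁻¹ × 1000):
Invert Athy's law: d = ln(phi₀/phi) / c
d = ln(0.54/0.16) / 0.48 = ln(3.375) / 0.48 = 1.2164 / 0.48 = 2.534 km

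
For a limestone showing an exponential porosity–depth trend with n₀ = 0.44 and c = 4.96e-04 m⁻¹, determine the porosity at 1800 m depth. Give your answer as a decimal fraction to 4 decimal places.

0.1802

Working in km (1 km = 1000 m; c in km⁻¹ = c in m⁻¹ × 1000):
n = n₀·exp(−c·d) = 0.44 × exp(−0.496 × 1.8) = 0.44 × exp(−0.8928)
  = 0.44 × 0.4095 = 0.1802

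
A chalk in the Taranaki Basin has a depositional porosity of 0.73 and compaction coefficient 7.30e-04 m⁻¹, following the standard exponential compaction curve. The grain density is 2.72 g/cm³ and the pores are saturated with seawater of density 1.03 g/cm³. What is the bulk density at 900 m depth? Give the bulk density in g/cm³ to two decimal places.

Working in km (1 km = 1000 m; β in km⁻¹ = β in m⁻¹ × 1000):
Porosity at depth: n = 0.73·exp(−0.73×0.9) = 0.73×0.5184 = 0.3784
Bulk density: ρ_b = (1−n)ρ_g + n·ρ_f = 0.6216×2.72 + 0.3784×1.03
       = 1.691 + 0.390 = 2.080 g/cm³

2.08 g/cm³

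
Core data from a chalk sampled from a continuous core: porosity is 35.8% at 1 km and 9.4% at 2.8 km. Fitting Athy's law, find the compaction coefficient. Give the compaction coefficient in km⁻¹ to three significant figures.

0.743 km⁻¹

Athy: phi(Z) = phi₀ e^(−cZ) ⇒ phi₁/phi₂ = e^{c(Z₂−Z₁)} ⇒ c = ln(phi₁/phi₂)/(Z₂−Z₁)
c = ln(0.358/0.094) / (2.8 − 1) = ln(3.809) / 1.8 = 1.3372 / 1.8 = 0.7429 km⁻¹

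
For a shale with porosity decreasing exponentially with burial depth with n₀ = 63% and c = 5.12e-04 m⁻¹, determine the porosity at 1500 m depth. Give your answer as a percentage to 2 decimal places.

29.23%

Working in km (1 km = 1000 m; c in km⁻¹ = c in m⁻¹ × 1000):
n = n₀·exp(−c·Z) = 0.63 × exp(−0.512 × 1.5) = 0.63 × exp(−0.768)
  = 0.63 × 0.4639 = 0.2923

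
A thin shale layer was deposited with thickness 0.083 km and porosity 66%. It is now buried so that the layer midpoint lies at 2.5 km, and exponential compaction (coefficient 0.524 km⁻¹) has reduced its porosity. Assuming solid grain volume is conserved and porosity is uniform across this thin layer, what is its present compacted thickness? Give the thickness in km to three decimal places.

Porosity at 2.5 km: phi = 0.66·exp(−0.524×2.5) = 0.1781
Solid-volume conservation: h(1−phi) = h₀(1−phi₀) ⇒ h = h₀·(1−phi₀)/(1−phi)
h = 0.083 × (1 − 0.66)/(1 − 0.1781) = 0.083 × 0.4137 = 0.0343 km

0.034 km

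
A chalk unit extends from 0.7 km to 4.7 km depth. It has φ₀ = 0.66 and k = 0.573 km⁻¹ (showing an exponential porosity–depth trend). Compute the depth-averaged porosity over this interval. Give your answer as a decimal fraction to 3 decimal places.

⟨φ⟩ = (1/(z₂−z₁)) ∫ φ₀ e^(−kz) dz = φ₀·(e^(−k·z₁) − e^(−k·z₂)) / (k·(z₂−z₁))
e^(−0.573×0.7) = 0.6696; e^(−0.573×4.7) = 0.0677
⟨φ⟩ = 0.66 × (0.6696 − 0.0677) / (0.573 × 4) = 0.66 × 0.2626 = 0.1733

0.173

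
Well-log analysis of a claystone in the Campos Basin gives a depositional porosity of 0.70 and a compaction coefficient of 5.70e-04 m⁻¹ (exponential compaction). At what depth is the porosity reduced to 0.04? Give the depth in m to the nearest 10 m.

Working in km (1 km = 1000 m; k in km⁻¹ = k in m⁻¹ × 1000):
Invert Athy's law: d = ln(n₀/n) / k
d = ln(0.7/0.04) / 0.57 = ln(17.5) / 0.57 = 2.8622 / 0.57 = 5.021 km

5020 m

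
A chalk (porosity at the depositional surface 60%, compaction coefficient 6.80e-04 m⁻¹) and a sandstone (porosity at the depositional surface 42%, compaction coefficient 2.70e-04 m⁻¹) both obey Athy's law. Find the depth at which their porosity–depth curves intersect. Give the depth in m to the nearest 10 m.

870 m

Working in km (1 km = 1000 m; k in km⁻¹ = k in m⁻¹ × 1000):
Set n₀ₐ e^(−kₐd) = n₀ᵦ e^(−kᵦd) ⇒ ln(n₀ₐ/n₀ᵦ) = (kₐ − kᵦ)·d
d = ln(0.6/0.42) / (0.68 − 0.27) = 0.3567 / 0.41 = 0.870 km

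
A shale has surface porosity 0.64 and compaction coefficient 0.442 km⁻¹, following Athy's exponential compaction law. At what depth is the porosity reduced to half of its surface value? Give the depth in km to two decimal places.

n/n₀ = 1/2 ⇒ exp(−k·z) = 1/2 ⇒ z = ln(2) / k
z = 0.6931 / 0.442 = 1.568 km

1.57 km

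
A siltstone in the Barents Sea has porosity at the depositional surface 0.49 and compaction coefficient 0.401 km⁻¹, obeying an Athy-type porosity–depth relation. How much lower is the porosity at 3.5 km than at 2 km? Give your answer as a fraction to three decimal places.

phi(2) = 0.49·e^(−0.401×2) = 0.2197
phi(3.5) = 0.49·e^(−0.401×3.5) = 0.1204
Δphi = 0.2197 − 0.1204 = 0.0993

0.099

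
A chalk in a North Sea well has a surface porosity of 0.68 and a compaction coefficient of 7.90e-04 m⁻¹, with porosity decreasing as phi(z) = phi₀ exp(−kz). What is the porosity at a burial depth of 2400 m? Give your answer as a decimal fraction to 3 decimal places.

0.102

Working in km (1 km = 1000 m; k in km⁻¹ = k in m⁻¹ × 1000):
phi = phi₀·exp(−k·z) = 0.68 × exp(−0.79 × 2.4) = 0.68 × exp(−1.896)
  = 0.68 × 0.1502 = 0.1021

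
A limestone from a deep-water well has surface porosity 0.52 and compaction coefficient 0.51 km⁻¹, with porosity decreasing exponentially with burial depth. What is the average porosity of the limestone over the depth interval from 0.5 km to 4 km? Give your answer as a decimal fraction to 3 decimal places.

0.188

⟨n⟩ = (1/(z₂−z₁)) ∫ n₀ e^(−kz) dz = n₀·(e^(−k·z₁) − e^(−k·z₂)) / (k·(z₂−z₁))
e^(−0.51×0.5) = 0.7749; e^(−0.51×4) = 0.1300
⟨n⟩ = 0.52 × (0.7749 − 0.1300) / (0.51 × 3.5) = 0.52 × 0.3613 = 0.1879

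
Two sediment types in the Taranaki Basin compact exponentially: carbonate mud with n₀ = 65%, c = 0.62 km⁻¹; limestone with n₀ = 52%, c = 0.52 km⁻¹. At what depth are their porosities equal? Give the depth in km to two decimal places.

Set n₀ₐ e^(−cₐZ) = n₀ᵦ e^(−cᵦZ) ⇒ ln(n₀ₐ/n₀ᵦ) = (cₐ − cᵦ)·Z
Z = ln(0.65/0.52) / (0.62 − 0.52) = 0.2231 / 0.1 = 2.231 km

2.23 km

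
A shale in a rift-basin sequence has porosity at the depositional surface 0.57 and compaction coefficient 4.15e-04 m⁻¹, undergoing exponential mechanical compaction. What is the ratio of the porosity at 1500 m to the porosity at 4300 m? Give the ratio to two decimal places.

3.20

Working in km (1 km = 1000 m; β in km⁻¹ = β in m⁻¹ × 1000):
φ(d₁)/φ(d₂) = e^(−β·d₁)/e^(−β·d₂) = e^{β(d₂−d₁)}
= exp(0.415 × 2.8) = exp(1.162) = 3.1963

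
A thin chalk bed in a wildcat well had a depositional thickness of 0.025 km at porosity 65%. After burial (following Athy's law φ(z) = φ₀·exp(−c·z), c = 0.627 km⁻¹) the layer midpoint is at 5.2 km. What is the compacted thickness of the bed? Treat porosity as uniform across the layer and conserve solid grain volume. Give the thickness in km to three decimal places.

0.009 km

Porosity at 5.2 km: φ = 0.65·exp(−0.627×5.2) = 0.0249
Solid-volume conservation: h(1−φ) = h₀(1−φ₀) ⇒ h = h₀·(1−φ₀)/(1−φ)
h = 0.025 × (1 − 0.65)/(1 − 0.0249) = 0.025 × 0.3590 = 0.0090 km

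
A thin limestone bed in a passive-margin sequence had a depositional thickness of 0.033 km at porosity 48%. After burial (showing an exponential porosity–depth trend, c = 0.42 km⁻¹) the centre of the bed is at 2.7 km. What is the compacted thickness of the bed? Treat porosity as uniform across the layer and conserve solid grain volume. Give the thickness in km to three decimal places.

Porosity at 2.7 km: n = 0.48·exp(−0.42×2.7) = 0.1544
Solid-volume conservation: h(1−n) = h₀(1−n₀) ⇒ h = h₀·(1−n₀)/(1−n)
h = 0.033 × (1 − 0.48)/(1 − 0.1544) = 0.033 × 0.6150 = 0.0203 km

0.020 km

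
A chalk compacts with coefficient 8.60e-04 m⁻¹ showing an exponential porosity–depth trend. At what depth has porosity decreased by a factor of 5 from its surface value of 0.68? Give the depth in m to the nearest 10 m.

1870 m

Working in km (1 km = 1000 m; β in km⁻¹ = β in m⁻¹ × 1000):
phi/phi₀ = 1/5 ⇒ exp(−β·z) = 1/5 ⇒ z = ln(5) / β
z = 1.6094 / 0.86 = 1.871 km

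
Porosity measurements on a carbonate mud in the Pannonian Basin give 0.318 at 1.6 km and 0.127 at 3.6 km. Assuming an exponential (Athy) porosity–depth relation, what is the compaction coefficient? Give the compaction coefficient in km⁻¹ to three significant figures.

Athy: φ(z) = φ₀ e^(−kz) ⇒ φ₁/φ₂ = e^{k(z₂−z₁)} ⇒ k = ln(φ₁/φ₂)/(z₂−z₁)
k = ln(0.318/0.127) / (3.6 − 1.6) = ln(2.504) / 2 = 0.9179 / 2 = 0.4589 km⁻¹

0.459 km⁻¹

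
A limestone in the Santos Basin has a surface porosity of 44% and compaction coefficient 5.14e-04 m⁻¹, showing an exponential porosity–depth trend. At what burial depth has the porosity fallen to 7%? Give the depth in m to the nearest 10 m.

Working in km (1 km = 1000 m; c in km⁻¹ = c in m⁻¹ × 1000):
Invert Athy's law: z = ln(n₀/n) / c
z = ln(0.44/0.07) / 0.514 = ln(6.286) / 0.514 = 1.8383 / 0.514 = 3.576 km

3580 m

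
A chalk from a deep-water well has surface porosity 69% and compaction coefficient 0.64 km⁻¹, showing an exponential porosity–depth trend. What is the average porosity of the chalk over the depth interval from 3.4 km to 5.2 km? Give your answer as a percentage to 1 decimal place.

4.6%

⟨φ⟩ = (1/(z₂−z₁)) ∫ φ₀ e^(−kz) dz = φ₀·(e^(−k·z₁) − e^(−k·z₂)) / (k·(z₂−z₁))
e^(−0.64×3.4) = 0.1135; e^(−0.64×5.2) = 0.0359
⟨φ⟩ = 0.69 × (0.1135 − 0.0359) / (0.64 × 1.8) = 0.69 × 0.0674 = 0.0465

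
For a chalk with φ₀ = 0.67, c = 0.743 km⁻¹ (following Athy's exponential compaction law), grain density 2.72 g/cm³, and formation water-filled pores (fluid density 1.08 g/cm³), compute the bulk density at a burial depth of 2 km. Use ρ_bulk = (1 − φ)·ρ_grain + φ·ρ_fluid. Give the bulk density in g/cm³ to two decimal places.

2.47 g/cm³

Porosity at depth: φ = 0.67·exp(−0.743×2) = 0.67×0.2263 = 0.1516
Bulk density: ρ_b = (1−φ)ρ_g + φ·ρ_f = 0.8484×2.72 + 0.1516×1.08
       = 2.308 + 0.164 = 2.471 g/cm³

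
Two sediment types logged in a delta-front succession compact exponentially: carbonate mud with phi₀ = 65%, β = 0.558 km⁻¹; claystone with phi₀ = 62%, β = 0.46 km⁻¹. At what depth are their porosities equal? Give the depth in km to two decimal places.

0.48 km

Set phi₀ₐ e^(−βₐz) = phi₀ᵦ e^(−βᵦz) ⇒ ln(phi₀ₐ/phi₀ᵦ) = (βₐ − βᵦ)·z
z = ln(0.65/0.62) / (0.558 − 0.46) = 0.0473 / 0.098 = 0.482 km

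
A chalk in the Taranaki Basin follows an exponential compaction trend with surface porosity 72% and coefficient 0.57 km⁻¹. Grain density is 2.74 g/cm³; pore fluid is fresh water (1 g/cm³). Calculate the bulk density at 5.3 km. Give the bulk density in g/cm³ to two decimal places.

2.68 g/cm³

Porosity at depth: n = 0.72·exp(−0.57×5.3) = 0.72×0.0488 = 0.0351
Bulk density: ρ_b = (1−n)ρ_g + n·ρ_f = 0.9649×2.74 + 0.0351×1
       = 2.644 + 0.035 = 2.679 g/cm³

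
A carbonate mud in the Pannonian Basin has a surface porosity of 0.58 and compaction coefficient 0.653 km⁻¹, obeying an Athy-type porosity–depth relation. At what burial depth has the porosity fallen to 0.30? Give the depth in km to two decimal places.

1.01 km

Invert Athy's law: Z = ln(φ₀/φ) / k
Z = ln(0.58/0.3) / 0.653 = ln(1.933) / 0.653 = 0.6592 / 0.653 = 1.010 km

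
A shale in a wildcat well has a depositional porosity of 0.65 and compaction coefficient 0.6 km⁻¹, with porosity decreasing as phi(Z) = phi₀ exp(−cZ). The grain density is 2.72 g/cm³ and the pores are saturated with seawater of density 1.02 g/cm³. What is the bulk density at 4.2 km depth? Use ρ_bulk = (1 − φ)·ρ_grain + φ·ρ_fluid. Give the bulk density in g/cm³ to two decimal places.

2.63 g/cm³

Porosity at depth: phi = 0.65·exp(−0.6×4.2) = 0.65×0.0805 = 0.0523
Bulk density: ρ_b = (1−phi)ρ_g + phi·ρ_f = 0.9477×2.72 + 0.0523×1.02
       = 2.578 + 0.053 = 2.631 g/cm³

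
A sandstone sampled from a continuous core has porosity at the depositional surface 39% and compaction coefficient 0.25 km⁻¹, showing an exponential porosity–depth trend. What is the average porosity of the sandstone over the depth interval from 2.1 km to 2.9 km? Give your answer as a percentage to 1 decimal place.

20.9%

⟨n⟩ = (1/(d₂−d₁)) ∫ n₀ e^(−βd) dd = n₀·(e^(−β·d₁) − e^(−β·d₂)) / (β·(d₂−d₁))
e^(−0.25×2.1) = 0.5916; e^(−0.25×2.9) = 0.4843
⟨n⟩ = 0.39 × (0.5916 − 0.4843) / (0.25 × 0.8) = 0.39 × 0.5362 = 0.2091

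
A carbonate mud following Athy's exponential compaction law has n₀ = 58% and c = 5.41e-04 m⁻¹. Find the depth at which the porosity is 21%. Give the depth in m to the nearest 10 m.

1880 m

Working in km (1 km = 1000 m; c in km⁻¹ = c in m⁻¹ × 1000):
Invert Athy's law: z = ln(n₀/n) / c
z = ln(0.58/0.21) / 0.541 = ln(2.762) / 0.541 = 1.0159 / 0.541 = 1.878 km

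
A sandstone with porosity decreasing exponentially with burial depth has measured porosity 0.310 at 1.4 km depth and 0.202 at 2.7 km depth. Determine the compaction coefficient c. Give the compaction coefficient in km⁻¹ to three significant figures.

0.329 km⁻¹

Athy: phi(Z) = phi₀ e^(−cZ) ⇒ phi₁/phi₂ = e^{c(Z₂−Z₁)} ⇒ c = ln(phi₁/phi₂)/(Z₂−Z₁)
c = ln(0.31/0.202) / (2.7 − 1.4) = ln(1.535) / 1.3 = 0.4283 / 1.3 = 0.3295 km⁻¹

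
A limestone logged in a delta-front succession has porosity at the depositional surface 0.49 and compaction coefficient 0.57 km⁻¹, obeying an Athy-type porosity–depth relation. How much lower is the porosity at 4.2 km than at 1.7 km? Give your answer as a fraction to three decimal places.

φ(1.7) = 0.49·e^(−0.57×1.7) = 0.1859
φ(4.2) = 0.49·e^(−0.57×4.2) = 0.0447
Δφ = 0.1859 − 0.0447 = 0.1412

0.141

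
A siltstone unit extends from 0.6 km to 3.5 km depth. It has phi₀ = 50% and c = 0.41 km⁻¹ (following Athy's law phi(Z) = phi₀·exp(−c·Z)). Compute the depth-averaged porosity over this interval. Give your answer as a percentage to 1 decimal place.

22.9%

⟨phi⟩ = (1/(Z₂−Z₁)) ∫ phi₀ e^(−cZ) dZ = phi₀·(e^(−c·Z₁) − e^(−c·Z₂)) / (c·(Z₂−Z₁))
e^(−0.41×0.6) = 0.7819; e^(−0.41×3.5) = 0.2381
⟨phi⟩ = 0.5 × (0.7819 − 0.2381) / (0.41 × 2.9) = 0.5 × 0.4574 = 0.2287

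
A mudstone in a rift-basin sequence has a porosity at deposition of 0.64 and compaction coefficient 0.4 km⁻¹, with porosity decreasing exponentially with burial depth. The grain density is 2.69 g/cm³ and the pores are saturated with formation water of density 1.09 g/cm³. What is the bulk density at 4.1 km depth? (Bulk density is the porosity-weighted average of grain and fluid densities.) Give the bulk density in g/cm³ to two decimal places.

2.49 g/cm³

Porosity at depth: φ = 0.64·exp(−0.4×4.1) = 0.64×0.1940 = 0.1241
Bulk density: ρ_b = (1−φ)ρ_g + φ·ρ_f = 0.8759×2.69 + 0.1241×1.09
       = 2.356 + 0.135 = 2.491 g/cm³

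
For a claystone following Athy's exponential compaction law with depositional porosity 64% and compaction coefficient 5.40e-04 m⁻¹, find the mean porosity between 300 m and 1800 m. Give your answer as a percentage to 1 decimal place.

37.3%

Working in km (1 km = 1000 m; k in km⁻¹ = k in m⁻¹ × 1000):
⟨n⟩ = (1/(d₂−d₁)) ∫ n₀ e^(−kd) dd = n₀·(e^(−k·d₁) − e^(−k·d₂)) / (k·(d₂−d₁))
e^(−0.54×0.3) = 0.8504; e^(−0.54×1.8) = 0.3783
⟨n⟩ = 0.64 × (0.8504 − 0.3783) / (0.54 × 1.5) = 0.64 × 0.5829 = 0.3730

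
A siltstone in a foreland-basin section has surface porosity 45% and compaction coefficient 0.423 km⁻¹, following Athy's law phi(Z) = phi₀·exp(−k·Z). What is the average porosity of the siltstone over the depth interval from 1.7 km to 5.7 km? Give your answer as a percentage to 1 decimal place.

10.6%

⟨phi⟩ = (1/(Z₂−Z₁)) ∫ phi₀ e^(−kZ) dZ = phi₀·(e^(−k·Z₁) − e^(−k·Z₂)) / (k·(Z₂−Z₁))
e^(−0.423×1.7) = 0.4872; e^(−0.423×5.7) = 0.0897
⟨phi⟩ = 0.45 × (0.4872 − 0.0897) / (0.423 × 4) = 0.45 × 0.2349 = 0.1057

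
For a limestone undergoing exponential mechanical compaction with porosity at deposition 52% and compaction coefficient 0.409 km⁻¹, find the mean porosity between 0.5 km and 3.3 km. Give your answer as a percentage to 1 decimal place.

⟨n⟩ = (1/(d₂−d₁)) ∫ n₀ e^(−βd) dd = n₀·(e^(−β·d₁) − e^(−β·d₂)) / (β·(d₂−d₁))
e^(−0.409×0.5) = 0.8151; e^(−0.409×3.3) = 0.2593
⟨n⟩ = 0.52 × (0.8151 − 0.2593) / (0.409 × 2.8) = 0.52 × 0.4853 = 0.2523

25.2%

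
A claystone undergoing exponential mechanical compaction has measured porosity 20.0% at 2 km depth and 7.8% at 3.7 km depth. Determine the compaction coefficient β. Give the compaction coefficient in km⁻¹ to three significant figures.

Athy: phi(Z) = phi₀ e^(−βZ) ⇒ phi₁/phi₂ = e^{β(Z₂−Z₁)} ⇒ β = ln(phi₁/phi₂)/(Z₂−Z₁)
β = ln(0.2/0.078) / (3.7 − 2) = ln(2.564) / 1.7 = 0.9416 / 1.7 = 0.5539 km⁻¹

0.554 km⁻¹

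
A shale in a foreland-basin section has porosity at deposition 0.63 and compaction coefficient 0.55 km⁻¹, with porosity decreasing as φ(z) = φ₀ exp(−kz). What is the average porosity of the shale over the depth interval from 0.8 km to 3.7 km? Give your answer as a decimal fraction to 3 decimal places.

⟨φ⟩ = (1/(z₂−z₁)) ∫ φ₀ e^(−kz) dz = φ₀·(e^(−k·z₁) − e^(−k·z₂)) / (k·(z₂−z₁))
e^(−0.55×0.8) = 0.6440; e^(−0.55×3.7) = 0.1307
⟨φ⟩ = 0.63 × (0.6440 − 0.1307) / (0.55 × 2.9) = 0.63 × 0.3219 = 0.2028

0.203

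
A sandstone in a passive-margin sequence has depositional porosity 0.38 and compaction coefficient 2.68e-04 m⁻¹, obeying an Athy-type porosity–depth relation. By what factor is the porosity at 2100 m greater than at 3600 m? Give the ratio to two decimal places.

1.49

Working in km (1 km = 1000 m; c in km⁻¹ = c in m⁻¹ × 1000):
φ(Z₁)/φ(Z₂) = e^(−c·Z₁)/e^(−c·Z₂) = e^{c(Z₂−Z₁)}
= exp(0.268 × 1.5) = exp(0.402) = 1.4948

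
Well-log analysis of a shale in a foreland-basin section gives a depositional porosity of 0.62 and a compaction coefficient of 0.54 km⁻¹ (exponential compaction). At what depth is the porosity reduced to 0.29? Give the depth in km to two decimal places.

Invert Athy's law: z = ln(φ₀/φ) / c
z = ln(0.62/0.29) / 0.54 = ln(2.138) / 0.54 = 0.7598 / 0.54 = 1.407 km

1.41 km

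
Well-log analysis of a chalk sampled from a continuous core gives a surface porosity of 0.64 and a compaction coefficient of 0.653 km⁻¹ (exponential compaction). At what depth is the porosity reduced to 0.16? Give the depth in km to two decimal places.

2.12 km

Invert Athy's law: d = ln(φ₀/φ) / c
d = ln(0.64/0.16) / 0.653 = ln(4) / 0.653 = 1.3863 / 0.653 = 2.123 km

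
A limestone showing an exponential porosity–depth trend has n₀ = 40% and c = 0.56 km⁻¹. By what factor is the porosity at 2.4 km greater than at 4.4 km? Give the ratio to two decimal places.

3.06

n(Z₁)/n(Z₂) = e^(−c·Z₁)/e^(−c·Z₂) = e^{c(Z₂−Z₁)}
= exp(0.56 × 2) = exp(1.12) = 3.0649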